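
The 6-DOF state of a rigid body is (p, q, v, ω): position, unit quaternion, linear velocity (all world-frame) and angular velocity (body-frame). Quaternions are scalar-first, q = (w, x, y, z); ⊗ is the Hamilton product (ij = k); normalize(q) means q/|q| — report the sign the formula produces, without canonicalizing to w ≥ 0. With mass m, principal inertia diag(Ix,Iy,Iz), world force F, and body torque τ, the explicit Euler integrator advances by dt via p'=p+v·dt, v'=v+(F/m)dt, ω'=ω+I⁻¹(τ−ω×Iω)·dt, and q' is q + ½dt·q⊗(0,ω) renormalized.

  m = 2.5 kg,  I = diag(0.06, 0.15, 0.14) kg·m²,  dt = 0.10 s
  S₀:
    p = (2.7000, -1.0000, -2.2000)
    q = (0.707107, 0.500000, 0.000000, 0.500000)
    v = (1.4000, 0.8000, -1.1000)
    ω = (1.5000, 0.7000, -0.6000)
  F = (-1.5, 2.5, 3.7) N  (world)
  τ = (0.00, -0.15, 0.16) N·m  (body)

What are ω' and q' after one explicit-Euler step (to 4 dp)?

ω' = (1.4930, 0.5520, -0.5532)
q' = (0.6820, 0.5335, 0.0770, 0.4944)

(τ − ω×Iω)/I = (-0.0700, -1.4800, 0.4679)
new body rate ω' = (1.4930, 0.5520, -0.5532)
2q̇ = q⊗(0,ω) = (-0.4500000, 0.7106605, 1.5449749, -0.0742642)
updated quaternion q' = (0.6820, 0.5335, 0.0770, 0.4944)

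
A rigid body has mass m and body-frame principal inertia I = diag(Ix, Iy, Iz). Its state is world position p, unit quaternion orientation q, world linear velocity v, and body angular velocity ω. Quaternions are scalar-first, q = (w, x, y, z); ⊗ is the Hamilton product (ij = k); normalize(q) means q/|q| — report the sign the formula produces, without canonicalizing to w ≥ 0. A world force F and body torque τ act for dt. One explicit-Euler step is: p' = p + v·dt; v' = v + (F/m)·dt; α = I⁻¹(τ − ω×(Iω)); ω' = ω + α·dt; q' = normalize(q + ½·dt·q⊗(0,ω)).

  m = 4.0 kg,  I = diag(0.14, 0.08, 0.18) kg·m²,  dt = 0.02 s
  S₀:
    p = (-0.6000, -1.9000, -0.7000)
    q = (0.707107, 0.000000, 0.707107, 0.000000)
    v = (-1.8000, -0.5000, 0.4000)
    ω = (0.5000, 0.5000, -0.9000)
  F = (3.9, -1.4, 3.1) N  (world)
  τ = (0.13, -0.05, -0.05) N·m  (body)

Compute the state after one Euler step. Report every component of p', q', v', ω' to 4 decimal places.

p + v·dt = (-0.6360, -1.9100, -0.6920)
new velocity v' = (-1.7805, -0.5070, 0.4155)
precession coupling ω×(Iω) = (-0.0450, 0.0180, -0.0150)
angular accel α = (1.2500, -0.8500, -0.1944)
new body rate ω' = (0.5250, 0.4830, -0.9039)
Hamilton product q⊗(0,ω) = (-0.3535535, -0.2828428, 0.3535535, -0.9899498)
q + ½dt·q⊗(0,ω), renormalized = (0.7035, -0.0028, 0.7106, -0.0099)

p' = (-0.6360, -1.9100, -0.6920)
q' = (0.7035, -0.0028, 0.7106, -0.0099)
v' = (-1.7805, -0.5070, 0.4155)
ω' = (0.5250, 0.4830, -0.9039)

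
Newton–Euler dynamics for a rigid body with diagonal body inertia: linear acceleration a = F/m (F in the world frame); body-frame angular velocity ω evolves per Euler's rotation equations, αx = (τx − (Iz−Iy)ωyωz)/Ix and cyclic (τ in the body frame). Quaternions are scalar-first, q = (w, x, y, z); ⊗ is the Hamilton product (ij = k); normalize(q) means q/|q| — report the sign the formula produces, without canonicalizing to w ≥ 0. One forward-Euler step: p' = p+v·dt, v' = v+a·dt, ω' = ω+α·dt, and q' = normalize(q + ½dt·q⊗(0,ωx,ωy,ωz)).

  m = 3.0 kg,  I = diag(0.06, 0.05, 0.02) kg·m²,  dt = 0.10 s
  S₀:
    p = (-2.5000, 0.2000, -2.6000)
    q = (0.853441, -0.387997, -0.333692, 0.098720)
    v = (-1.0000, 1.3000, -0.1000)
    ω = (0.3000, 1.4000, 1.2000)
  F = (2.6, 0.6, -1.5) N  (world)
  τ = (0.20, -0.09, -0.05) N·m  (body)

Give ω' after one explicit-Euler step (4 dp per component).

(τ − ω×Iω)/I = (4.1733, -2.0880, -2.2900)
ω + α·dt = (0.7173, 1.1912, 0.9710)

ω' = (0.7173, 1.1912, 0.9710)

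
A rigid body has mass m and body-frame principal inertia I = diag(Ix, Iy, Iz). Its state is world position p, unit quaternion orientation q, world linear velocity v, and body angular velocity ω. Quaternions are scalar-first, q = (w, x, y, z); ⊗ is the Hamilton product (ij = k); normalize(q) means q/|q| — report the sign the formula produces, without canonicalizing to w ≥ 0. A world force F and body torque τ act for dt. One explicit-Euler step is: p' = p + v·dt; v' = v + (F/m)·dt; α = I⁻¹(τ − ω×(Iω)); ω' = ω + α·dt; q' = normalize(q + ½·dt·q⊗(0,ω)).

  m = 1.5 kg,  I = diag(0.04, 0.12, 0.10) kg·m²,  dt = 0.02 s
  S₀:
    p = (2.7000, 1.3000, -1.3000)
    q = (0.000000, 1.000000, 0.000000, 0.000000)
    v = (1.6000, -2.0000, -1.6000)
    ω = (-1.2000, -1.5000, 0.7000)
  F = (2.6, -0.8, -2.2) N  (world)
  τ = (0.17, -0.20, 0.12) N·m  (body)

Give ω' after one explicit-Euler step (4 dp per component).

ω' = (-1.1255, -1.5417, 0.6952)

precession coupling ω×(Iω) = (0.0210, 0.0504, 0.1440)
α = I⁻¹(τ − ω×Iω) = (3.7250, -2.0867, -0.2400)
ω + α·dt = (-1.1255, -1.5417, 0.6952)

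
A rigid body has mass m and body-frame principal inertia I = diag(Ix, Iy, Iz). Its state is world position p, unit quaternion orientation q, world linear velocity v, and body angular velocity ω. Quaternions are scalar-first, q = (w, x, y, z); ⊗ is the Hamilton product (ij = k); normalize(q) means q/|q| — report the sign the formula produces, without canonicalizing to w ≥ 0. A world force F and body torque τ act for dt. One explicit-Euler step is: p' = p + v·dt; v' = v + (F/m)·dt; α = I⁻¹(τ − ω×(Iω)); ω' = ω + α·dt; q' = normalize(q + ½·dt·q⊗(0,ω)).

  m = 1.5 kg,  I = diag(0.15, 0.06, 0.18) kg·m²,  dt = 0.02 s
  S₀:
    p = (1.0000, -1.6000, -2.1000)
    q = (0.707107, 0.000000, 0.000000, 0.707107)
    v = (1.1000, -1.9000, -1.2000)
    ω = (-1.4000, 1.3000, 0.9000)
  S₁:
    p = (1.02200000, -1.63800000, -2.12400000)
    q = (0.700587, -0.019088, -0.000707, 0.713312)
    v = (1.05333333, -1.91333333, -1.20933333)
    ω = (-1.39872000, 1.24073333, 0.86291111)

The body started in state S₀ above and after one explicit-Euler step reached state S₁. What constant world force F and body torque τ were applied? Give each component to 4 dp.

Δv = v₁−v₀ = (-0.04666667, -0.01333333, -0.00933333)
m·(v₁−v₀)/dt = (-3.5000, -1.0000, -0.7000)
rate change Δω = (0.00128000, -0.05926667, -0.03708889)
applied torque τ = (0.1500, -0.1400, -0.1700)

F = (-3.5000, -1.0000, -0.7000)
τ = (0.1500, -0.1400, -0.1700)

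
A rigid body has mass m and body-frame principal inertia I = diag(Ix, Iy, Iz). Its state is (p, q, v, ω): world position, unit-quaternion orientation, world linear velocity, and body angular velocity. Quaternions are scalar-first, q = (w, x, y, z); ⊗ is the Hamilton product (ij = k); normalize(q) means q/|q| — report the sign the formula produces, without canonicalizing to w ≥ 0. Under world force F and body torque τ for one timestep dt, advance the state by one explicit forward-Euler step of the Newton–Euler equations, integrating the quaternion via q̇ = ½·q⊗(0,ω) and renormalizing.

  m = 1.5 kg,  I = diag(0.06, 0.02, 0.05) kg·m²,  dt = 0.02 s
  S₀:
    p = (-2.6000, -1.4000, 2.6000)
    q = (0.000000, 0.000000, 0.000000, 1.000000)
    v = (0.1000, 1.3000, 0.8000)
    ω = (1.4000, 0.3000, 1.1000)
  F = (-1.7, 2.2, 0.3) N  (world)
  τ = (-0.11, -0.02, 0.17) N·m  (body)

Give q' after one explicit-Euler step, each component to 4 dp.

q⊗(0,ω) = (-1.1000000, -0.3000000, 1.4000000, 0.0000000)
q' = normalize(q + ½dt·q⊗(0,ω)) = (-0.0110, -0.0030, 0.0140, 0.9998)

q' = (-0.0110, -0.0030, 0.0140, 0.9998)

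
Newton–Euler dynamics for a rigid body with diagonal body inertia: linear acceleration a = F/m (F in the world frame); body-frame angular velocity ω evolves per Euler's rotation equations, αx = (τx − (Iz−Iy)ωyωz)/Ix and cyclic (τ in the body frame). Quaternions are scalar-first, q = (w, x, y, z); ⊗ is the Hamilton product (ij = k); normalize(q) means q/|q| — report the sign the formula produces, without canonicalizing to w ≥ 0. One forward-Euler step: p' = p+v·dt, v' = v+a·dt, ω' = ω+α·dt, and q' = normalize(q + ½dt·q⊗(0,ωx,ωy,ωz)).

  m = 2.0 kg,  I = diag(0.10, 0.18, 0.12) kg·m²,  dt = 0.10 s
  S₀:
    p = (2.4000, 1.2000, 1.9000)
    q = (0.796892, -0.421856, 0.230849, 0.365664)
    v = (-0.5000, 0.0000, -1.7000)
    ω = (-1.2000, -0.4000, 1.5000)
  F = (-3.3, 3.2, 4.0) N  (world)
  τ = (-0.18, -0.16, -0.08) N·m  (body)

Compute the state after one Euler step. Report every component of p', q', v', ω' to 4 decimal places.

p' = (2.3500, 1.2000, 1.7300)
q' = (0.7452, -0.4429, 0.2235, 0.4456)
v' = (-0.6650, 0.1600, -1.5000)
ω' = (-1.4160, -0.5089, 1.4013)

precession coupling ω×(Iω) = (0.0360, 0.0360, 0.0384)
angular accel α = (-2.1600, -1.0889, -0.9867)
ω + α·dt = (-1.4160, -0.5089, 1.4013)
2q̇ = q⊗(0,ω) = (-0.9623836, -0.4637313, -0.1247696, 1.6410992)
q' = normalize(q + ½dt·q⊗(0,ω)) = (0.7452, -0.4429, 0.2235, 0.4456)
a = F/m = (-1.6500, 1.6000, 2.0000)
p' = p + v·dt = (2.3500, 1.2000, 1.7300)
new velocity v' = (-0.6650, 0.1600, -1.5000)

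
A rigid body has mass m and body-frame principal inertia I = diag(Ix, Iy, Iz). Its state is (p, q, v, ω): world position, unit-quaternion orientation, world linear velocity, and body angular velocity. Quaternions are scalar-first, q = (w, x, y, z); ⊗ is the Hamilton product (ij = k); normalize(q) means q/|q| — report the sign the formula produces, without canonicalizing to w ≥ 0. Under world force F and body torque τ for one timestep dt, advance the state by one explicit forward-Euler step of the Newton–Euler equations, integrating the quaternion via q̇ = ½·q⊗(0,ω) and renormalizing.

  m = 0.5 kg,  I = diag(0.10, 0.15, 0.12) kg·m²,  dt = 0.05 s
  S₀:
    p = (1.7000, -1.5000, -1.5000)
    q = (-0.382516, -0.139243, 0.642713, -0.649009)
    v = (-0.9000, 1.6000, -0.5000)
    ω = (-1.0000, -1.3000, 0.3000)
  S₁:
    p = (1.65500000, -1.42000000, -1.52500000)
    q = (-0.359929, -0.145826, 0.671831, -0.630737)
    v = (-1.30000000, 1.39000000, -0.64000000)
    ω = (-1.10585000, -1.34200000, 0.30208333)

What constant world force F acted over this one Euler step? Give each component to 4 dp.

F = (-4.0000, -2.1000, -1.4000)

velocity change Δv = (-0.40000000, -0.21000000, -0.14000000)
F = m·Δv/dt = (-4.0000, -2.1000, -1.4000)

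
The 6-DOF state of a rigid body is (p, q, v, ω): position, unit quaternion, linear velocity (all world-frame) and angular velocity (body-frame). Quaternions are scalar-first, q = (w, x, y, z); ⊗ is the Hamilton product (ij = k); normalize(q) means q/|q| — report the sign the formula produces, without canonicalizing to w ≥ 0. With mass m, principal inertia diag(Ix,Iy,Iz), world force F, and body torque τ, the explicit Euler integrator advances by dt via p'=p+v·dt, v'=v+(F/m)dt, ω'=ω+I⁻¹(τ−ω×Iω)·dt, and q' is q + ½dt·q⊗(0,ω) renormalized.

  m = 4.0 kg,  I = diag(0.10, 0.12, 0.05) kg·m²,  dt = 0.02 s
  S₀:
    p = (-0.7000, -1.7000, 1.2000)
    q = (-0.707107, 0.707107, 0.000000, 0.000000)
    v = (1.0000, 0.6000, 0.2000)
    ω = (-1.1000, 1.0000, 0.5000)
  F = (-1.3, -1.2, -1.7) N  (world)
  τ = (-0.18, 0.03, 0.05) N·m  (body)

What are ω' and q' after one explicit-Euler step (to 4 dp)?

ω' = (-1.1290, 1.0096, 0.5288)
q' = (-0.6992, 0.7148, -0.0106, 0.0035)

precession coupling ω×(Iω) = (-0.0350, -0.0275, -0.0220)
α = I⁻¹(τ − ω×Iω) = (-1.4500, 0.4792, 1.4400)
new body rate ω' = (-1.1290, 1.0096, 0.5288)
q⊗(0,ω) = (0.7778177, 0.7778177, -1.0606605, 0.3535535)
updated quaternion q' = (-0.6992, 0.7148, -0.0106, 0.0035)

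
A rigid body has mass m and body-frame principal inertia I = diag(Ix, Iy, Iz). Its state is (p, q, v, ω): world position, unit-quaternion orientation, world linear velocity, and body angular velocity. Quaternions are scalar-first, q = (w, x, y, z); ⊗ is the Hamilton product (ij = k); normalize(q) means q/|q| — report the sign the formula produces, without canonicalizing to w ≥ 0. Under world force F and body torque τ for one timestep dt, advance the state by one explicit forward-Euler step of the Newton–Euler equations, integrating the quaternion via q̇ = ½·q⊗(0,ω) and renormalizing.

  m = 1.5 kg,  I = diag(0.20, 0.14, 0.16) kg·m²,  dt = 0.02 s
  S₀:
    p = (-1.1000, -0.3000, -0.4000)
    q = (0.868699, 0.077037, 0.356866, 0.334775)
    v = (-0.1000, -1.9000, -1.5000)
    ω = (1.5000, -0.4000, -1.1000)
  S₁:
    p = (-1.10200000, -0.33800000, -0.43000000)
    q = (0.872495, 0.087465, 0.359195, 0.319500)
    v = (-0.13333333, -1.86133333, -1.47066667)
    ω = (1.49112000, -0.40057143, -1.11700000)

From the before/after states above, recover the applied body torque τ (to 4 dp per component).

rate change Δω = (-0.00888000, -0.00057143, -0.01700000)
gyro term ω₀×Iω₀ = (0.0088, -0.0660, 0.0360)
I·α + gyro = (-0.0800, -0.0700, -0.1000)

τ = (-0.0800, -0.0700, -0.1000)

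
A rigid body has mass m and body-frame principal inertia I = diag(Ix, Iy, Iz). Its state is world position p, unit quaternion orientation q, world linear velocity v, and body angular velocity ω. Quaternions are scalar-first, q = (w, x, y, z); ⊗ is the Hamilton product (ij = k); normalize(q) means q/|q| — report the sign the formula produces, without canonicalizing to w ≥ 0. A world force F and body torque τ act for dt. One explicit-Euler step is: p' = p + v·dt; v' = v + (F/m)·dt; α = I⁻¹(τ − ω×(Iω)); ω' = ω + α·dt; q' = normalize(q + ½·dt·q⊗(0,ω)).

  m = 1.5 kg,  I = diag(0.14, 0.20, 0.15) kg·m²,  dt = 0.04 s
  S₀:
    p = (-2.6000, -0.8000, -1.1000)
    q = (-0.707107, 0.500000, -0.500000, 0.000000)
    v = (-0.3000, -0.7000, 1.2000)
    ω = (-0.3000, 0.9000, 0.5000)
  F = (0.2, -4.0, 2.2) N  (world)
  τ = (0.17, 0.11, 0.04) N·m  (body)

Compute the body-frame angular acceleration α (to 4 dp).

precession coupling ω×(Iω) = (-0.0225, 0.0015, -0.0162)
angular accel α = (1.3750, 0.5425, 0.3747)

α = (1.3750, 0.5425, 0.3747)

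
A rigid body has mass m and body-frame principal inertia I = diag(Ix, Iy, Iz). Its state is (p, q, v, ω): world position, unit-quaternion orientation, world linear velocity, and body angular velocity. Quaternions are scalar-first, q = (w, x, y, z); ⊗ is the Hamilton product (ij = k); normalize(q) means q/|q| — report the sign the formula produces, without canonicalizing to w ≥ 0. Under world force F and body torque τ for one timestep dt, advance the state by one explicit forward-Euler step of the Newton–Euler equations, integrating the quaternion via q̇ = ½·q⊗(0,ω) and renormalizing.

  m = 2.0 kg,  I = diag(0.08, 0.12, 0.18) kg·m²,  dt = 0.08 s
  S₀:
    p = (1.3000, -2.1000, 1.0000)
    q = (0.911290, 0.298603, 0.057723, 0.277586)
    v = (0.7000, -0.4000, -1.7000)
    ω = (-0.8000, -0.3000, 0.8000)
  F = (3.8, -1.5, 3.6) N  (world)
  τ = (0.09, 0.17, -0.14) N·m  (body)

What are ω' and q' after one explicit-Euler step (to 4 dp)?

ω' = (-0.6956, -0.2293, 0.7335)
q' = (0.9117, 0.2743, 0.0283, 0.3047)

ω×(Iω) gyroscopic = (-0.0144, 0.0640, 0.0096)
angular accel α = (1.3050, 0.8833, -0.8311)
new body rate ω' = (-0.6956, -0.2293, 0.7335)
Hamilton product q⊗(0,ω) = (0.0341305, -0.5995778, -0.7343382, 0.6856295)
q' = normalize(q + ½dt·q⊗(0,ω)) = (0.9117, 0.2743, 0.0283, 0.3047)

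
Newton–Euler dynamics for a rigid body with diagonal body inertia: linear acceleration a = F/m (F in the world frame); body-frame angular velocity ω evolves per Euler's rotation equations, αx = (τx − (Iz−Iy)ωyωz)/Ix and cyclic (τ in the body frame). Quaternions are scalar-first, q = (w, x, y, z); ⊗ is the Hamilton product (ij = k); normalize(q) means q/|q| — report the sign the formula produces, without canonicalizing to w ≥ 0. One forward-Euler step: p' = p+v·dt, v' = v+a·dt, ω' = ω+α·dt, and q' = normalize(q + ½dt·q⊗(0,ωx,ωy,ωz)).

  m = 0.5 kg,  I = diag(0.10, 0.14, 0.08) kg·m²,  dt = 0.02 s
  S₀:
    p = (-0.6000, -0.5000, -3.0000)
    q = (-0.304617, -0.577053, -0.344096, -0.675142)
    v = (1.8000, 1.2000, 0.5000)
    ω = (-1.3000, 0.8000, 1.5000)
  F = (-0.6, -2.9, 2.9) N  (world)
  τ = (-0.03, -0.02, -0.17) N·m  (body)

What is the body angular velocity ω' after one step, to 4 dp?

gyro term ω×Iω = (-0.0720, -0.0390, -0.0416)
α = I⁻¹(τ − ω×Iω) = (0.4200, 0.1357, -1.6050)
new body rate ω' = (-1.2916, 0.8027, 1.4679)

ω' = (-1.2916, 0.8027, 1.4679)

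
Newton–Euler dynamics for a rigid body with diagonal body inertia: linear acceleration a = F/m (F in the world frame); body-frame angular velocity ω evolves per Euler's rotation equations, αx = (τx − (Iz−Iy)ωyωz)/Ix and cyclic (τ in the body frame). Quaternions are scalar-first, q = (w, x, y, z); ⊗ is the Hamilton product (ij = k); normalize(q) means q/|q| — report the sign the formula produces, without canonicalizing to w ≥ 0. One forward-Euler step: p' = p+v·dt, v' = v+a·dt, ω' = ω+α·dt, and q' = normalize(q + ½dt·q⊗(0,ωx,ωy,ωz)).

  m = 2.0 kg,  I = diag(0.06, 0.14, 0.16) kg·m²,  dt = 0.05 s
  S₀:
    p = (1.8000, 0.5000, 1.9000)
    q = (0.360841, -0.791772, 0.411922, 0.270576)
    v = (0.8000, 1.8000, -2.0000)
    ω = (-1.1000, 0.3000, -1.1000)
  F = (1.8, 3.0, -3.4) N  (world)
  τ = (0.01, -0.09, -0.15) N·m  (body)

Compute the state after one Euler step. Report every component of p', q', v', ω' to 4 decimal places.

(τ − ω×Iω)/I = (0.2767, 0.2214, -0.7725)
ω + α·dt = (-1.0862, 0.3111, -1.1386)
Hamilton product q⊗(0,ω) = (-0.6968922, -0.9312121, -1.0603305, -0.1813425)
q' = normalize(q + ½dt·q⊗(0,ω)) = (0.3431, -0.8144, 0.3851, 0.2658)
a = (0.9000, 1.5000, -1.7000)
new position p' = (1.8400, 0.5900, 1.8000)
v + (F/m)dt = (0.8450, 1.8750, -2.0850)

p' = (1.8400, 0.5900, 1.8000)
q' = (0.3431, -0.8144, 0.3851, 0.2658)
v' = (0.8450, 1.8750, -2.0850)
ω' = (-1.0862, 0.3111, -1.1386)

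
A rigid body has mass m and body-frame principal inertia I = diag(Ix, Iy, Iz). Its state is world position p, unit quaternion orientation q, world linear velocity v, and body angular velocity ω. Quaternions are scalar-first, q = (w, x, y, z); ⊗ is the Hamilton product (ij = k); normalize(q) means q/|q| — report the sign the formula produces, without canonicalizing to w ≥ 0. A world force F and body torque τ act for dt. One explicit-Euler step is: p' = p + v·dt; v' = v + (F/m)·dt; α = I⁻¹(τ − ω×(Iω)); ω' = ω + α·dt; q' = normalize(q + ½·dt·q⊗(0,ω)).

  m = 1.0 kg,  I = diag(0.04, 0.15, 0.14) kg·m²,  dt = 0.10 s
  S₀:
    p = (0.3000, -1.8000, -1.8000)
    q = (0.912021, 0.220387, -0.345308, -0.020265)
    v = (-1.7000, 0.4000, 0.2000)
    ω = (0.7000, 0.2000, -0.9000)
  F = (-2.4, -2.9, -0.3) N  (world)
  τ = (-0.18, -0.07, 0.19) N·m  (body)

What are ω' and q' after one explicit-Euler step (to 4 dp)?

precession coupling ω×(Iω) = (0.0018, 0.0630, 0.0154)
(τ − ω×Iω)/I = (-4.5450, -0.8867, 1.2471)
ω + α·dt = (0.2455, 0.1113, -0.7753)
q⊗(0,ω) = (-0.1034478, 0.9532449, 0.3665670, -0.5350259)
q' = normalize(q + ½dt·q⊗(0,ω)) = (0.9053, 0.2676, -0.3264, -0.0469)

ω' = (0.2455, 0.1113, -0.7753)
q' = (0.9053, 0.2676, -0.3264, -0.0469)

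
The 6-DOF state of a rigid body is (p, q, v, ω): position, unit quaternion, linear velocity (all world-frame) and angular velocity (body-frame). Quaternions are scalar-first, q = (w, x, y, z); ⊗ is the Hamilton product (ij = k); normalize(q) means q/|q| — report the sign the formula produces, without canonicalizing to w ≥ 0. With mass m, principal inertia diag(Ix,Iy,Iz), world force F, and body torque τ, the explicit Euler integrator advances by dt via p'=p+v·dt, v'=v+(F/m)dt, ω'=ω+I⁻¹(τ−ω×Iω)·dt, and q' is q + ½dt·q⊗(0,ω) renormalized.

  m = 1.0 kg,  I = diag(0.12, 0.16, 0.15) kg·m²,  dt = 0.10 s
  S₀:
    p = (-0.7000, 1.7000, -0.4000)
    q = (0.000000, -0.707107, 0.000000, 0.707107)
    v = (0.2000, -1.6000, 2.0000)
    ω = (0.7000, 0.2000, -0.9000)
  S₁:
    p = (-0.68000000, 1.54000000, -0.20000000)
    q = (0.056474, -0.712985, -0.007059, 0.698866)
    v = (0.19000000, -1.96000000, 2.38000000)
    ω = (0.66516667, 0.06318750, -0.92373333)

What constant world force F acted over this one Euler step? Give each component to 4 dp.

velocity change Δv = (-0.01000000, -0.36000000, 0.38000000)
m·(v₁−v₀)/dt = (-0.1000, -3.6000, 3.8000)

F = (-0.1000, -3.6000, 3.8000)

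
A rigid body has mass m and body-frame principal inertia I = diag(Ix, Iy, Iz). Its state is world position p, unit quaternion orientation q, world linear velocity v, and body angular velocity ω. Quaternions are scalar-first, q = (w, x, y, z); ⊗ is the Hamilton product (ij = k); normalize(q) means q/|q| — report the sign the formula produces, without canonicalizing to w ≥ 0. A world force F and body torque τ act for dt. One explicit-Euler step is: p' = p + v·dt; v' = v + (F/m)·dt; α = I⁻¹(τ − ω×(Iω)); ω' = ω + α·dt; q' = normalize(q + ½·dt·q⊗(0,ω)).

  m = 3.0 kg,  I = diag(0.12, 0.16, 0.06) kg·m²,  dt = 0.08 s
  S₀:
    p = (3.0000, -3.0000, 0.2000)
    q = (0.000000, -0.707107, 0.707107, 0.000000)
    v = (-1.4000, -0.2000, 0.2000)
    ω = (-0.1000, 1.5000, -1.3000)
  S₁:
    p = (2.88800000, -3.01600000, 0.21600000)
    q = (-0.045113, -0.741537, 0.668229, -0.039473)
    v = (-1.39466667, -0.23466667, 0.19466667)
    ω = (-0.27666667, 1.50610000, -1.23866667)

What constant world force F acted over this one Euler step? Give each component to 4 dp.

F = (0.2000, -1.3000, -0.2000)

velocity change Δv = (0.00533333, -0.03466667, -0.00533333)
m·(v₁−v₀)/dt = (0.2000, -1.3000, -0.2000)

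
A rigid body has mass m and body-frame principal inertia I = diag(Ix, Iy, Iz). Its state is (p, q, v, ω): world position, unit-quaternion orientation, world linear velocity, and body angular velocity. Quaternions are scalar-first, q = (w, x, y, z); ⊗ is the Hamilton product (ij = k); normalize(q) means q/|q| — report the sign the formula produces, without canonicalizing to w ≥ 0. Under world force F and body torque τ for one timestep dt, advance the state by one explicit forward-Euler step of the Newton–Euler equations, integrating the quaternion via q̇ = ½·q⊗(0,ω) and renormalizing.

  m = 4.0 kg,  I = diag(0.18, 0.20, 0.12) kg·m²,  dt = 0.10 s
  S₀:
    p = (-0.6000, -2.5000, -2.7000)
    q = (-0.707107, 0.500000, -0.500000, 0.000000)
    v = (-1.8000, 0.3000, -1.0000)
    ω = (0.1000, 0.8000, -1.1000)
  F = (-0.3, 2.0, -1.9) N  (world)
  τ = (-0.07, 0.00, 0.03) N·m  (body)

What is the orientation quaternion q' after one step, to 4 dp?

q' = (-0.6880, 0.5228, -0.4996, 0.0612)

2q̇ = q⊗(0,ω) = (0.3500000, 0.4792893, -0.0156856, 1.2278177)
updated quaternion q' = (-0.6880, 0.5228, -0.4996, 0.0612)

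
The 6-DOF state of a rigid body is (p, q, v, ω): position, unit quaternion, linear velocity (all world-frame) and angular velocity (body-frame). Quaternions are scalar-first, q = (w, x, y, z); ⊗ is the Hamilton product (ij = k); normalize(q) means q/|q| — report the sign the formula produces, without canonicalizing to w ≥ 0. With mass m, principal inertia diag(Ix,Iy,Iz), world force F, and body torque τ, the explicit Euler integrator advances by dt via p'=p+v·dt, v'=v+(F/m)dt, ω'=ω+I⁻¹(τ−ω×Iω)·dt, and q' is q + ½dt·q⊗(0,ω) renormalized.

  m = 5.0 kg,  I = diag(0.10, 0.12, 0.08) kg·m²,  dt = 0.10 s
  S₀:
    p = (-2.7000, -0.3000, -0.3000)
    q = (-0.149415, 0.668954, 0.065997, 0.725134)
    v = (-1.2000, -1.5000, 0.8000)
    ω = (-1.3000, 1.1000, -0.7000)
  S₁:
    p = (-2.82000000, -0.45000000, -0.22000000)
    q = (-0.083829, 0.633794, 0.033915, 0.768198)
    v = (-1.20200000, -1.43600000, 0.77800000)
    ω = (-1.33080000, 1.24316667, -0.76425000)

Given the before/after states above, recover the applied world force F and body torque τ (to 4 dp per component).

F = (-0.1000, 3.2000, -1.1000)
τ = (0.0000, 0.1900, -0.0800)

v₁ − v₀ = (-0.00200000, 0.06400000, -0.02200000)
F = m·Δv/dt = (-0.1000, 3.2000, -1.1000)
Δω = ω₁−ω₀ = (-0.03080000, 0.14316667, -0.06425000)
applied torque τ = (0.0000, 0.1900, -0.0800)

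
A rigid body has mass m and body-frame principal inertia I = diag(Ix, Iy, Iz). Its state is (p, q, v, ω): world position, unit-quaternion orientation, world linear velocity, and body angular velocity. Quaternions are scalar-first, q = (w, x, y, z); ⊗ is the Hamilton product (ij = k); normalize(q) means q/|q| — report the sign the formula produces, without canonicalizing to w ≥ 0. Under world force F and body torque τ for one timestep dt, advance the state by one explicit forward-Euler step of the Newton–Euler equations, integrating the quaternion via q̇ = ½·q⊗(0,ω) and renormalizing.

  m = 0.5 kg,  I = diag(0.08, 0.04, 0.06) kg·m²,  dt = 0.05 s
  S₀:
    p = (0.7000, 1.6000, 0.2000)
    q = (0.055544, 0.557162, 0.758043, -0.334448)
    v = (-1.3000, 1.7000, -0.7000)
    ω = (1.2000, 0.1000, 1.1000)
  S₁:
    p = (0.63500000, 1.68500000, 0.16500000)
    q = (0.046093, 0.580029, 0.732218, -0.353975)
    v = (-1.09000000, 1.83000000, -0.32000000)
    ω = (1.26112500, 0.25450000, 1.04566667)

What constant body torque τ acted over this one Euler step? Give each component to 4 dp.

ω₁ − ω₀ = (0.06112500, 0.15450000, -0.05433333)
precession coupling = (0.0022, 0.0264, -0.0048)
τ = I·(Δω/dt) + ω₀×(Iω₀) = (0.1000, 0.1500, -0.0700)

τ = (0.1000, 0.1500, -0.0700)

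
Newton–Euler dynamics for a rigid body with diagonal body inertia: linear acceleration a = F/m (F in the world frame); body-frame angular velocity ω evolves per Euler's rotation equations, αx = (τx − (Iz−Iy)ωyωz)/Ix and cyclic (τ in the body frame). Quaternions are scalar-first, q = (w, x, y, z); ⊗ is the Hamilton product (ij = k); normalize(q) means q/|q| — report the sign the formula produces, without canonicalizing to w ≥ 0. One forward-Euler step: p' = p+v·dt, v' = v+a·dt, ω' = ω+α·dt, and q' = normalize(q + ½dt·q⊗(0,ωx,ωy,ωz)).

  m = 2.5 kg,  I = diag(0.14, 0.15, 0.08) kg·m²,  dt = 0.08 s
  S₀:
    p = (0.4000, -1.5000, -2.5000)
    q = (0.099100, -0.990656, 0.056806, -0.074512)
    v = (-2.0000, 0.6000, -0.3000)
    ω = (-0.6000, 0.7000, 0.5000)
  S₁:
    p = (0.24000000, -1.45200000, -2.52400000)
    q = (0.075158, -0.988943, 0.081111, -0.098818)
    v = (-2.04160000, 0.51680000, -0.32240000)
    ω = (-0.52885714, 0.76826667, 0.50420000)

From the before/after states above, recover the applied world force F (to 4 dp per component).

F = (-1.3000, -2.6000, -0.7000)

Δv = v₁−v₀ = (-0.04160000, -0.08320000, -0.02240000)
m·(v₁−v₀)/dt = (-1.3000, -2.6000, -0.7000)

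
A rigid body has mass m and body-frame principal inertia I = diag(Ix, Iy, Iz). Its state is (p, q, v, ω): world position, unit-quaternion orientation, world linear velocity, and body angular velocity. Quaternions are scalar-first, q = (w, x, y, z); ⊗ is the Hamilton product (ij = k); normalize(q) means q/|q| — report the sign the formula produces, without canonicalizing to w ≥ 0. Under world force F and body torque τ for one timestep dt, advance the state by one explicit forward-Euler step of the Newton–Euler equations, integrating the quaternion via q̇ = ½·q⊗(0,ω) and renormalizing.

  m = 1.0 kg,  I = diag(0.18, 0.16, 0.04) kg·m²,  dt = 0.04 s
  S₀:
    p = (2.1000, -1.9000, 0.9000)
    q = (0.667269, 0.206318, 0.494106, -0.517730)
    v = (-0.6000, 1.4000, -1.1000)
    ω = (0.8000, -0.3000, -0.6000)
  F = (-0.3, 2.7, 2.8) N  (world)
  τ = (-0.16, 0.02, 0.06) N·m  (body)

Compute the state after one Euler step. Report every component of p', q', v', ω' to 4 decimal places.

p' = (2.0760, -1.8440, 0.8560)
q' = (0.6606, 0.2079, 0.4842, -0.5348)
v' = (-0.6120, 1.5080, -0.9880)
ω' = (0.7692, -0.2782, -0.5448)

a = (-0.3000, 2.7000, 2.8000)
p + v·dt = (2.0760, -1.8440, 0.8560)
v' = v + a·dt = (-0.6120, 1.5080, -0.9880)
ω×(Iω) gyroscopic = (-0.0216, -0.0672, 0.0048)
α = I⁻¹(τ − ω×Iω) = (-0.7689, 0.5450, 1.3800)
ω + α·dt = (0.7692, -0.2782, -0.5448)
Hamilton product q⊗(0,ω) = (-0.3274606, 0.0820326, -0.4905739, -0.8575416)
q + ½dt·q⊗(0,ω), renormalized = (0.6606, 0.2079, 0.4842, -0.5348)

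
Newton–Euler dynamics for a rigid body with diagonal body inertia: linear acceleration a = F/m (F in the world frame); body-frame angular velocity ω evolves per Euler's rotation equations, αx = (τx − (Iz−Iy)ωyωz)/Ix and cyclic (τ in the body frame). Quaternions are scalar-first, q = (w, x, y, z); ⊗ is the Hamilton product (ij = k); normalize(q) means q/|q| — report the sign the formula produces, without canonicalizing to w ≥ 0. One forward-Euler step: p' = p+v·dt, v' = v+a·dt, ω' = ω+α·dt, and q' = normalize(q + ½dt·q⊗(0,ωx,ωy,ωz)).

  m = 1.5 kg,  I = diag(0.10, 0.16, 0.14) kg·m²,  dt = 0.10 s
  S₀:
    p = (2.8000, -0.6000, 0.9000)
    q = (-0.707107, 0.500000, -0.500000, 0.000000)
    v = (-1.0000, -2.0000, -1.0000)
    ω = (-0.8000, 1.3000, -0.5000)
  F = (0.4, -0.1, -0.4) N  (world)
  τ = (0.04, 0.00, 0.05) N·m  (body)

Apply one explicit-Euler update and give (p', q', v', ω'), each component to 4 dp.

p' = (2.7000, -0.8000, 0.8000)
q' = (-0.6525, 0.5390, -0.5317, 0.0301)
v' = (-0.9733, -2.0067, -1.0267)
ω' = (-0.7730, 1.3100, -0.4197)

a = F/m = (0.2667, -0.0667, -0.2667)
new position p' = (2.7000, -0.8000, 0.8000)
new velocity v' = (-0.9733, -2.0067, -1.0267)
ω×(Iω) gyroscopic = (0.0130, -0.0160, -0.0624)
α = I⁻¹(τ − ω×Iω) = (0.2700, 0.1000, 0.8029)
ω + α·dt = (-0.7730, 1.3100, -0.4197)
Hamilton product q⊗(0,ω) = (1.0500000, 0.8156856, -0.6692391, 0.6035535)
q + ½dt·q⊗(0,ω), renormalized = (-0.6525, 0.5390, -0.5317, 0.0301)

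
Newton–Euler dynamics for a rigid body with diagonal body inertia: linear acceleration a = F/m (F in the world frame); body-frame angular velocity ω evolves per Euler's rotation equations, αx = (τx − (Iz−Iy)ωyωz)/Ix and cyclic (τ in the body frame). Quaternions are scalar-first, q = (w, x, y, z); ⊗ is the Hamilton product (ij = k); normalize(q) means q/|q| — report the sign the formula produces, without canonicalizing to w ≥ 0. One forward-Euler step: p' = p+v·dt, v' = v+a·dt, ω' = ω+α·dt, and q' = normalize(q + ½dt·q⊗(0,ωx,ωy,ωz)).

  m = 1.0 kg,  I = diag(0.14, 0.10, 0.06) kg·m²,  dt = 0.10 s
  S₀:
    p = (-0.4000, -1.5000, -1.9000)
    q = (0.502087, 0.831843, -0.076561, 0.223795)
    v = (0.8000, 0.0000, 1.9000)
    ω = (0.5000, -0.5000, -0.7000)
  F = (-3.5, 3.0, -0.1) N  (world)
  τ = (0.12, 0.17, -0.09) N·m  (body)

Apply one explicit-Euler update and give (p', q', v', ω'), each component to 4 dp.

α = I⁻¹(τ − ω×Iω) = (0.9571, 1.9800, -1.6667)
ω + α·dt = (0.5957, -0.3020, -0.8667)
Hamilton product q⊗(0,ω) = (-0.2975455, 0.4165337, 0.4431441, -0.7291019)
updated quaternion q' = (0.4866, 0.8516, -0.0543, 0.1871)
a = F/m = (-3.5000, 3.0000, -0.1000)
new position p' = (-0.3200, -1.5000, -1.7100)
v + (F/m)dt = (0.4500, 0.3000, 1.8900)

p' = (-0.3200, -1.5000, -1.7100)
q' = (0.4866, 0.8516, -0.0543, 0.1871)
v' = (0.4500, 0.3000, 1.8900)
ω' = (0.5957, -0.3020, -0.8667)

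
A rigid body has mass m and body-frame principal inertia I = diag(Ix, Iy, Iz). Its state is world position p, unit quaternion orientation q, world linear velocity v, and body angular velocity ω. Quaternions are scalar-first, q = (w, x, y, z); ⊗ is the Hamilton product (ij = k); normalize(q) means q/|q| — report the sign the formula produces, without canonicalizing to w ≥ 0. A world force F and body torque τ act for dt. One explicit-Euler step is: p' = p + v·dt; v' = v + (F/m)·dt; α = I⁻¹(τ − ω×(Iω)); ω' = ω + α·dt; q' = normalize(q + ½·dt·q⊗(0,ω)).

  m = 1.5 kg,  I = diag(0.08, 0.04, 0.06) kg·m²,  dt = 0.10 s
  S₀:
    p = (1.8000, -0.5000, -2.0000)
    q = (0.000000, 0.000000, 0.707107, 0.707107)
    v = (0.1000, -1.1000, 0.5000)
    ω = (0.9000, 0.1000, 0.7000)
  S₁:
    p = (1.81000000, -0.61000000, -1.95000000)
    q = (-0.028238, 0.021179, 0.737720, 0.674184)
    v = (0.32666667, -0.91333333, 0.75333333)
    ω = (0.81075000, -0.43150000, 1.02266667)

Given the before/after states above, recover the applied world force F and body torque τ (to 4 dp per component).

F = (3.4000, 2.8000, 3.8000)
τ = (-0.0700, -0.2000, 0.1900)

Δω = ω₁−ω₀ = (-0.08925000, -0.53150000, 0.32266667)
gyro term ω₀×Iω₀ = (0.0014, 0.0126, -0.0036)
τ = I·(Δω/dt) + ω₀×(Iω₀) = (-0.0700, -0.2000, 0.1900)
v₁ − v₀ = (0.22666667, 0.18666667, 0.25333333)
applied force F = (3.4000, 2.8000, 3.8000)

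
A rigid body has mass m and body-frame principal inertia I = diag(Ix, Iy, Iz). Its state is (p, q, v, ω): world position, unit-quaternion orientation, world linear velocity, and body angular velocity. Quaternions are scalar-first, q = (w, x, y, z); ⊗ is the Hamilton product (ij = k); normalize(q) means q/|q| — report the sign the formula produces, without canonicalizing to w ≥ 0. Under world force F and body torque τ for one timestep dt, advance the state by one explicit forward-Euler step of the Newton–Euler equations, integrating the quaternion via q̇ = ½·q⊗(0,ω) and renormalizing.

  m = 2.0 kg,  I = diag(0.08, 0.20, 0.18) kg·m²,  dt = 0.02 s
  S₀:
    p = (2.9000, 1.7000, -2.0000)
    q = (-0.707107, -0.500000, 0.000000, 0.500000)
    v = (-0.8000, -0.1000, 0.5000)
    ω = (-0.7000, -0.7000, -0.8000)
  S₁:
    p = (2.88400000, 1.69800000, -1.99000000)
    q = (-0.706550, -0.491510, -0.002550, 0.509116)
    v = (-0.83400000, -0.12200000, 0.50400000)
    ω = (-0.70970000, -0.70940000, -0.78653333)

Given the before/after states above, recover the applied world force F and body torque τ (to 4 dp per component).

velocity change Δv = (-0.03400000, -0.02200000, 0.00400000)
applied force F = (-3.4000, -2.2000, 0.4000)
ω₁ − ω₀ = (-0.00970000, -0.00940000, 0.01346667)
gyro term ω₀×Iω₀ = (-0.0112, -0.0560, 0.0588)
applied torque τ = (-0.0500, -0.1500, 0.1800)

F = (-3.4000, -2.2000, 0.4000)
τ = (-0.0500, -0.1500, 0.1800)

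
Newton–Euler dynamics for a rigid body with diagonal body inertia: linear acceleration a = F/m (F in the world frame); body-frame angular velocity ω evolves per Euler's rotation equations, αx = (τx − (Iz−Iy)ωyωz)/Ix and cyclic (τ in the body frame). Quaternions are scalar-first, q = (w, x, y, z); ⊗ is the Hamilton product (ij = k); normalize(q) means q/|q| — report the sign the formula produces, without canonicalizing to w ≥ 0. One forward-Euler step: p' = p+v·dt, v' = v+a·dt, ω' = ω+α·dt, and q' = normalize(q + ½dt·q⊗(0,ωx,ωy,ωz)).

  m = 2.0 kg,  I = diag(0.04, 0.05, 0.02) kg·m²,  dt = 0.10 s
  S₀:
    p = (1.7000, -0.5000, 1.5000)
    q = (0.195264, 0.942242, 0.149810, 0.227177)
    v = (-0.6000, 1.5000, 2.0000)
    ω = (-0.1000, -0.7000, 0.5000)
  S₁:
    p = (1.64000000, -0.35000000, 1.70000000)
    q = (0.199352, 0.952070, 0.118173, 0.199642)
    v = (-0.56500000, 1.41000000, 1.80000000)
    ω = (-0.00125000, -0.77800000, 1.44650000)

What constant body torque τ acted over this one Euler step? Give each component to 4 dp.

τ = (0.0500, -0.0400, 0.1900)

ω₁ − ω₀ = (0.09875000, -0.07800000, 0.94650000)
gyro term ω₀×Iω₀ = (0.0105, -0.0010, 0.0007)
applied torque τ = (0.0500, -0.0400, 0.1900)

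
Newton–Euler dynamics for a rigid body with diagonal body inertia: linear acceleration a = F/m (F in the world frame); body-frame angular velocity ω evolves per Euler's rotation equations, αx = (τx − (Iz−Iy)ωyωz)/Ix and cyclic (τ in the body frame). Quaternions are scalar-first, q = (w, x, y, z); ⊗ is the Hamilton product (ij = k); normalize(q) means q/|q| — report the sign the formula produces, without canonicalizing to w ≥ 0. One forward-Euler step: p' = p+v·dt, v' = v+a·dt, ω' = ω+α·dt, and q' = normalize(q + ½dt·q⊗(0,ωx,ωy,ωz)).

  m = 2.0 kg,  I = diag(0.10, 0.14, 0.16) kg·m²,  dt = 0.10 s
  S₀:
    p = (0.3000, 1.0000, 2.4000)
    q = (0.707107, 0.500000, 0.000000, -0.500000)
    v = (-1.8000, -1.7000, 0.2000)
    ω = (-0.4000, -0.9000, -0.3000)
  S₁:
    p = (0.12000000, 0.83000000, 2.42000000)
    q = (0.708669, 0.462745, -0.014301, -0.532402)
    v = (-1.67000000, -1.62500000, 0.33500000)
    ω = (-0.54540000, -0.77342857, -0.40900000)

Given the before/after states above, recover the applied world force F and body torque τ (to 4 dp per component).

F = (2.6000, 1.5000, 2.7000)
τ = (-0.1400, 0.1700, -0.1600)

v₁ − v₀ = (0.13000000, 0.07500000, 0.13500000)
m·(v₁−v₀)/dt = (2.6000, 1.5000, 2.7000)
ω₁ − ω₀ = (-0.14540000, 0.12657143, -0.10900000)
τ = I·(Δω/dt) + ω₀×(Iω₀) = (-0.1400, 0.1700, -0.1600)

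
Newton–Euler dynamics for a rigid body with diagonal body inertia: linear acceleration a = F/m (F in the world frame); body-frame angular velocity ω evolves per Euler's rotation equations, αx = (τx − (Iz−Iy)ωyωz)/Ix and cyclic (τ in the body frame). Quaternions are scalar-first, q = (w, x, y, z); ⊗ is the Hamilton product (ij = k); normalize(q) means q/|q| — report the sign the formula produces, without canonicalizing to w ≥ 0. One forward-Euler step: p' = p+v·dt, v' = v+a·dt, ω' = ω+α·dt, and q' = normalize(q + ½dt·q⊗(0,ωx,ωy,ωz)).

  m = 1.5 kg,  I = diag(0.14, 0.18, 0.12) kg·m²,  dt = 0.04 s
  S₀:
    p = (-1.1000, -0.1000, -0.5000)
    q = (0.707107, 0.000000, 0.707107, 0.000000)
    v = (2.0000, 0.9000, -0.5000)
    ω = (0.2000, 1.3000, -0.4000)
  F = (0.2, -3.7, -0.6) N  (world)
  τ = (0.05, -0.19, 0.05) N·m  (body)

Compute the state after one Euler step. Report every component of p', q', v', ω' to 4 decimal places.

precession coupling ω×(Iω) = (0.0312, -0.0016, 0.0104)
(τ − ω×Iω)/I = (0.1343, -1.0467, 0.3300)
new body rate ω' = (0.2054, 1.2581, -0.3868)
Hamilton product q⊗(0,ω) = (-0.9192391, -0.1414214, 0.9192391, -0.4242642)
q' = normalize(q + ½dt·q⊗(0,ω)) = (0.6885, -0.0028, 0.7252, -0.0085)
p' = p + v·dt = (-1.0200, -0.0640, -0.5200)
v + (F/m)dt = (2.0053, 0.8013, -0.5160)

p' = (-1.0200, -0.0640, -0.5200)
q' = (0.6885, -0.0028, 0.7252, -0.0085)
v' = (2.0053, 0.8013, -0.5160)
ω' = (0.2054, 1.2581, -0.3868)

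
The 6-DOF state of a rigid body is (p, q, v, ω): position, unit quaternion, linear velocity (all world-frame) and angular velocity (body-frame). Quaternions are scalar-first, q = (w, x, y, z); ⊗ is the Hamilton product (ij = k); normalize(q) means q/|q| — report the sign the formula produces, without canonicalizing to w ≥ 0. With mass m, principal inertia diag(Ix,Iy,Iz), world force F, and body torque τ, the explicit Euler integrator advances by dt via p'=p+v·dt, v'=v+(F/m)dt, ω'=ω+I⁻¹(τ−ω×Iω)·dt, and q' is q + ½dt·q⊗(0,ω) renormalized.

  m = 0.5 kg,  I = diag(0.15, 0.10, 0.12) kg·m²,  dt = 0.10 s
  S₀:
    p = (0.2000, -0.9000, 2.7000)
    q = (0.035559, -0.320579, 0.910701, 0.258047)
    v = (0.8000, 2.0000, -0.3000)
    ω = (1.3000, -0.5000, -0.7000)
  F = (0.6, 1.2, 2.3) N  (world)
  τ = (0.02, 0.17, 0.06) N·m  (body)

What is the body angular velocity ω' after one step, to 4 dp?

gyro term ω×Iω = (0.0070, -0.0273, 0.0325)
angular accel α = (0.0867, 1.9730, 0.2292)
ω' = ω + α·dt = (1.3087, -0.3027, -0.6771)

ω' = (1.3087, -0.3027, -0.6771)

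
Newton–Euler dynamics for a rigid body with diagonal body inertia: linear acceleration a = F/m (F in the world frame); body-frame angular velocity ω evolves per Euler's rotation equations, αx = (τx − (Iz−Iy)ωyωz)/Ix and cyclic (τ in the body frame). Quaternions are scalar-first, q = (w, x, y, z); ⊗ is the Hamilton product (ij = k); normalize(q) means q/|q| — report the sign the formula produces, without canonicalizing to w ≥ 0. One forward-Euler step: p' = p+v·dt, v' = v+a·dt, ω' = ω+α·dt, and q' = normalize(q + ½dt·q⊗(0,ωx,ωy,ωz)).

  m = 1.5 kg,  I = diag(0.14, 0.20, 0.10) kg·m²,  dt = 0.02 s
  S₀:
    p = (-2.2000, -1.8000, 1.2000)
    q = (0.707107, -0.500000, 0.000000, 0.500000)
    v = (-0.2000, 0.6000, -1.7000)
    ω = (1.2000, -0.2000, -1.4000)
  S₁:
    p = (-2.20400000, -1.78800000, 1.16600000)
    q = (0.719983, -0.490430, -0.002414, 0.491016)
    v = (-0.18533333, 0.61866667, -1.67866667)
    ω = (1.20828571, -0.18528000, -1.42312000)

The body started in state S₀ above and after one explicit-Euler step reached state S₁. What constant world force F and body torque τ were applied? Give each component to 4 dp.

F = (1.1000, 1.4000, 1.6000)
τ = (0.0300, 0.0800, -0.1300)

ω₁ − ω₀ = (0.00828571, 0.01472000, -0.02312000)
τ = I·(Δω/dt) + ω₀×(Iω₀) = (0.0300, 0.0800, -0.1300)
v₁ − v₀ = (0.01466667, 0.01866667, 0.02133333)
F = m·Δv/dt = (1.1000, 1.4000, 1.6000)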